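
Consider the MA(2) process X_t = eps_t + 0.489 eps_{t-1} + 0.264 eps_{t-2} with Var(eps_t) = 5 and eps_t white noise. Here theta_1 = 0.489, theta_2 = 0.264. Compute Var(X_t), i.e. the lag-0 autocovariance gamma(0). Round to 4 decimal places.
\gamma(0) = 6.5441

For an MA(q) process X_t = eps_t + sum_i theta_i eps_{t-i} with
Var(eps_t) = sigma^2, the variance is
  gamma(0) = sigma^2 * (1 + sum_i theta_i^2).
  sum_i theta_i^2 = (0.489)^2 + (0.264)^2 = 0.239121 + 0.069696 = 0.308817.
  gamma(0) = 5 * (1 + 0.308817) = 5 * 1.308817 = 6.544085, which rounds to 6.5441.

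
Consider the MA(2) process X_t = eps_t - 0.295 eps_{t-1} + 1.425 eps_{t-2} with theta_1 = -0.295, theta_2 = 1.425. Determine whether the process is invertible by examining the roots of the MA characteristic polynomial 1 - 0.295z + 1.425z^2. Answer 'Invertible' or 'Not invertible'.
\text{Not invertible}

The MA(q) characteristic polynomial is P(z) = 1 - 0.295z + 1.425z^2.
Invertibility requires all roots to lie outside the unit circle, i.e. |z| > 1 for every root.
Set 1 + (-0.295) z + (1.425) z^2 = 0, i.e. a z^2 + b z + c = 0 with a = 1.425, b = -0.295, c = 1.
Discriminant D = b^2 - 4ac = (-0.295)^2 - 4*(1.425)*1 = 0.087025 - (5.7) = -5.612975.
D < 0, so the roots are the complex-conjugate pair z = (-b +/- i sqrt(-D)) / (2a) = 0.1035 +/- 0.8313i.
For a conjugate pair |z|^2 = z * conj(z) = (product of roots) = c/a = 1/(1.425) = 0.701754, so |z| = sqrt(0.701754) = 0.8377 for both roots.
Moduli of all roots: 0.8377, 0.8377.
All moduli strictly greater than 1? No.
Verdict: Not invertible.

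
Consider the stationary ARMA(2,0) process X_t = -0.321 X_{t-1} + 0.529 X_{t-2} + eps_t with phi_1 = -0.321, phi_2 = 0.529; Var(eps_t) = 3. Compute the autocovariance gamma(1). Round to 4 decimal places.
\gamma(1) = -5.3015

Multiply the model equation by X_{t-k} and take expectations. With theta_0 = psi_0 = 1 and psi_j the MA(infinity) weights, this gives
  gamma(k) - sum_i phi_i gamma(k-i) = c_k,
  c_k = sigma^2 * sum_{j=k..q} theta_j psi_{j-k}   (c_k = 0 for k > q),
using gamma(-m) = gamma(m).
Pure AR (q = 0): c_0 = sigma^2 = 3, c_k = 0 for k >= 1.
Equations for k = 0, 1, 2 (AR order 2, c_2 = 0):
  (E0) gamma(0) = phi_1 gamma(1) + phi_2 gamma(2) + c_0
  (E1) gamma(1) = phi_1 gamma(0) + phi_2 gamma(1) + c_1
  (E2) gamma(2) = phi_1 gamma(1) + phi_2 gamma(0)
From (E1): gamma(1) = A gamma(0) + B with
  A = phi_1 / (1 - phi_2) = -0.321 / 0.471 = -0.681529,   B = c_1 / (1 - phi_2) = 0 / 0.471 = 0.
Insert (E2) into (E0): gamma(0) (1 - phi_2^2) = phi_1 (1 + phi_2) gamma(1) + c_0.
  phi_1 (1 + phi_2) = (-0.321)(1.529) = -0.490809,   1 - phi_2^2 = 0.720159.
Replace gamma(1) by A gamma(0) + B and collect gamma(0):
  gamma(0) [0.720159 - (-0.490809)(-0.681529)] = c_0 = 3
  gamma(0) * 0.385659 = 3
  gamma(0) = 3 / 0.385659 = 7.778901.
  gamma(1) = A gamma(0) = (-0.681529)(7.778901) = -5.301544.
Therefore gamma(1) = -5.3015 (to 4 decimal places).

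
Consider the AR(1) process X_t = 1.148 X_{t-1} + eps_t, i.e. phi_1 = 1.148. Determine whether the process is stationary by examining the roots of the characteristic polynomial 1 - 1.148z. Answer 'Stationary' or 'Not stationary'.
\text{Not stationary}

The AR(p) characteristic polynomial is P(z) = 1 - 1.148z.
Stationarity requires all roots to lie outside the unit circle, i.e. |z| > 1 for every root.
This is linear in z: 1 + (-1.148) z = 0  =>  z = -1/(-1.148) = 0.87108,  |z| = 0.87108.
Moduli of all roots: 0.8711.
All moduli strictly greater than 1? No.
Verdict: Not stationary.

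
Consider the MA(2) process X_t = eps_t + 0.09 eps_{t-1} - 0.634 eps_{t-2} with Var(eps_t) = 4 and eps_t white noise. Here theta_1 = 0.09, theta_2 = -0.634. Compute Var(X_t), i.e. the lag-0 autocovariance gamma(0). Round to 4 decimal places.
\gamma(0) = 5.6402

For an MA(q) process X_t = eps_t + sum_i theta_i eps_{t-i} with
Var(eps_t) = sigma^2, the variance is
  gamma(0) = sigma^2 * (1 + sum_i theta_i^2).
  sum_i theta_i^2 = (0.09)^2 + (-0.634)^2 = 0.0081 + 0.401956 = 0.410056.
  gamma(0) = 4 * (1 + 0.410056) = 4 * 1.410056 = 5.640224, which rounds to 5.6402.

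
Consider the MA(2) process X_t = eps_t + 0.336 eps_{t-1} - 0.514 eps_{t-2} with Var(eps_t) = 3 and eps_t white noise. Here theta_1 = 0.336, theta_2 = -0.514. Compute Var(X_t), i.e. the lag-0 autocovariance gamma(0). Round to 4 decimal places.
\gamma(0) = 4.1313

For an MA(q) process X_t = eps_t + sum_i theta_i eps_{t-i} with
Var(eps_t) = sigma^2, the variance is
  gamma(0) = sigma^2 * (1 + sum_i theta_i^2).
  sum_i theta_i^2 = (0.336)^2 + (-0.514)^2 = 0.112896 + 0.264196 = 0.377092.
  gamma(0) = 3 * (1 + 0.377092) = 3 * 1.377092 = 4.131276, which rounds to 4.1313.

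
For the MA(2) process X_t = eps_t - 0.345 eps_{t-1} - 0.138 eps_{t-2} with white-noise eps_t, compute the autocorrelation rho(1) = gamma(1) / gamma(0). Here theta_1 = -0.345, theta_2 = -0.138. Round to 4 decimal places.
\rho(1) = -0.2613

For an MA(q) process with theta_0 = 1, the autocovariance is
  gamma(k) = sigma^2 * sum_{i=0..q-k} theta_i * theta_{i+k},
and rho(k) = gamma(k) / gamma(0). Sigma^2 cancels.
  numerator   = (1)*(-0.345) + (-0.345)*(-0.138) = -0.29739.
  denominator = (1)^2 + (-0.345)^2 + (-0.138)^2 = 1.138069.
  rho(1) = -0.29739 / 1.138069 = -0.2613.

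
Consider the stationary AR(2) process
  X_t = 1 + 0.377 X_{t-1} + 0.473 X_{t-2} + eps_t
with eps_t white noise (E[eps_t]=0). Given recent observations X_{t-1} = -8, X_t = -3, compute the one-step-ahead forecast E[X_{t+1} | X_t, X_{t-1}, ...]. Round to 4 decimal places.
E[X_{t+1} \mid \mathcal F_t] = -3.9150

For an AR(p) model X_t = c + sum_i phi_i X_{t-i} + eps_t, the
one-step-ahead conditional mean is
  E[X_{t+1} | X_t, ...] = c + sum_i phi_i X_{t+1-i}.
Substitute known values:
  E[X_{t+1} | ...] = 1 + (0.377) * (-3) + (0.473) * (-8)
                   = -3.9150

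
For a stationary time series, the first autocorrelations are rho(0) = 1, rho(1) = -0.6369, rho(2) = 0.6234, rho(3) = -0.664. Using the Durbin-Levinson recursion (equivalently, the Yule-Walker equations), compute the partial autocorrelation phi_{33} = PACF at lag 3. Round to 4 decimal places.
\phi_{33} = -0.3480

The PACF at lag k is phi_{kk}, the last component of the solution
to the Yule-Walker system G_k phi = r_k where
  (G_k)_{ij} = rho(|i - j|), (r_k)_i = rho(i), i,j = 1..k.
Equivalently, Durbin-Levinson gives phi_{kk} iteratively:
  phi_{11} = rho(1)
  phi_{kk} = [rho(k) - sum_{j=1..k-1} phi_{k-1,j} rho(k-j)]
            / [1 - sum_{j=1..k-1} phi_{k-1,j} rho(j)],
  phi_{k,j} = phi_{k-1,j} - phi_{kk} phi_{k-1,k-j},  j = 1..k-1.
Step k = 1:
  phi_11 = rho(1) = -0.6369.
Step k = 2:
  phi_22 = [rho(2) - phi_11 rho(1)] / [1 - phi_11 rho(1)] = [0.6234 - (-0.6369)(-0.6369)] / [1 - (-0.6369)(-0.6369)]
         = 0.21775839 / 0.59435839 = 0.366376.
  Update: phi_21 = phi_11 - phi_22 phi_11 = -0.6369 - (0.366376)(-0.6369) = -0.403555.
Step k = 3:
  phi_33 = [rho(3) - phi_21 rho(2) - phi_22 rho(1)] / [1 - phi_21 rho(1) - phi_22 rho(2)]
    numerator   = -0.664 - (-0.403555)(0.6234) - (0.366376)(-0.6369) = -0.17907897
    denominator = 1 - (-0.403555)(-0.6369) - (0.366376)(0.6234) = 0.51457704
  phi_33 = -0.17907897 / 0.51457704 = -0.348.
Therefore phi_{33} = -0.3480.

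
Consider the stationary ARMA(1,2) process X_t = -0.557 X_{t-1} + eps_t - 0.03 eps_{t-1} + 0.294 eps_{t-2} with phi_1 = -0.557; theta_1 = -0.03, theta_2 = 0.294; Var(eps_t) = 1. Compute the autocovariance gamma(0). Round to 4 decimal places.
\gamma(0) = 1.9036

Multiply the model equation by X_{t-k} and take expectations. With theta_0 = psi_0 = 1 and psi_j the MA(infinity) weights, this gives
  gamma(k) - sum_i phi_i gamma(k-i) = c_k,
  c_k = sigma^2 * sum_{j=k..q} theta_j psi_{j-k}   (c_k = 0 for k > q),
using gamma(-m) = gamma(m).
psi-weights needed (psi_j = theta_j + sum_i phi_i psi_{j-i}):
  psi_1 = theta_1 + phi_1 = -0.03 + (-0.557) = -0.587
  psi_2 = theta_2 + phi_1 psi_1 = 0.294 + (-0.557)(-0.587) = 0.620959
Right-hand sides:
  c_0 = sigma^2 (1 + theta_1 psi_1 + theta_2 psi_2) = 1 * (1 + (-0.03)(-0.587) + (0.294)(0.620959)) = 1 * 1.200172 = 1.200172
  c_1 = sigma^2 (theta_1 + theta_2 psi_1) = 1 * (-0.03 + (0.294)(-0.587)) = -0.202578
  c_2 = sigma^2 theta_2 = 1 * (0.294) = 0.294
Equations for k = 0 and k = 1 (AR order 1):
  gamma(0) = phi_1 gamma(1) + c_0
  gamma(1) = phi_1 gamma(0) + c_1
Substituting the second into the first: gamma(0) (1 - phi_1^2) = c_0 + phi_1 c_1, so
  gamma(0) = (c_0 + phi_1 c_1) / (1 - phi_1^2) = (1.200172 + (-0.557)(-0.202578)) / (1 - (-0.557)^2) = 1.313008 / 0.689751 = 1.903597.
Therefore gamma(0) = 1.9036 (to 4 decimal places).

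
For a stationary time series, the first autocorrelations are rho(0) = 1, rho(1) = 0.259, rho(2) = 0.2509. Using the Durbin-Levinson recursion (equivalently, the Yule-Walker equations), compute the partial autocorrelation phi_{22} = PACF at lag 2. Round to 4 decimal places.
\phi_{22} = 0.1970

The PACF at lag k is phi_{kk}, the last component of the solution
to the Yule-Walker system G_k phi = r_k where
  (G_k)_{ij} = rho(|i - j|), (r_k)_i = rho(i), i,j = 1..k.
Equivalently, Durbin-Levinson gives phi_{kk} iteratively:
  phi_{11} = rho(1)
  phi_{kk} = [rho(k) - sum_{j=1..k-1} phi_{k-1,j} rho(k-j)]
            / [1 - sum_{j=1..k-1} phi_{k-1,j} rho(j)],
  phi_{k,j} = phi_{k-1,j} - phi_{kk} phi_{k-1,k-j},  j = 1..k-1.
Step k = 1:
  phi_11 = rho(1) = 0.259.
Step k = 2:
  phi_22 = [rho(2) - phi_11 rho(1)] / [1 - phi_11 rho(1)] = [0.2509 - (0.259)(0.259)] / [1 - (0.259)(0.259)]
         = 0.183819 / 0.932919 = 0.197.
Therefore phi_{22} = 0.1970.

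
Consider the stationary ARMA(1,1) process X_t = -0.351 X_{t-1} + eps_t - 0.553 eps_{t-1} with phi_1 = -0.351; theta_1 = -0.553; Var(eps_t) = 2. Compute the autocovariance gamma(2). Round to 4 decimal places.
\gamma(2) = 0.8643

Multiply the model equation by X_{t-k} and take expectations. With theta_0 = psi_0 = 1 and psi_j the MA(infinity) weights, this gives
  gamma(k) - sum_i phi_i gamma(k-i) = c_k,
  c_k = sigma^2 * sum_{j=k..q} theta_j psi_{j-k}   (c_k = 0 for k > q),
using gamma(-m) = gamma(m).
psi-weights needed (psi_j = theta_j + sum_i phi_i psi_{j-i}):
  psi_1 = theta_1 + phi_1 = -0.553 + (-0.351) = -0.904
Right-hand sides:
  c_0 = sigma^2 (1 + theta_1 psi_1) = 2 * (1 + (-0.553)(-0.904)) = 2 * 1.499912 = 2.999824
  c_1 = sigma^2 theta_1 = 2 * (-0.553) = -1.106
  c_2 = 0
Equations for k = 0 and k = 1 (AR order 1):
  gamma(0) = phi_1 gamma(1) + c_0
  gamma(1) = phi_1 gamma(0) + c_1
Substituting the second into the first: gamma(0) (1 - phi_1^2) = c_0 + phi_1 c_1, so
  gamma(0) = (c_0 + phi_1 c_1) / (1 - phi_1^2) = (2.999824 + (-0.351)(-1.106)) / (1 - (-0.351)^2) = 3.38803 / 0.876799 = 3.86409.
  gamma(1) = phi_1 gamma(0) + c_1 = (-0.351)(3.86409) + (-1.106) = -2.462295.
For k = 2 (> q): gamma(2) = phi_1 gamma(1) = (-0.351)(-2.462295) = 0.864266.
Therefore gamma(2) = 0.8643 (to 4 decimal places).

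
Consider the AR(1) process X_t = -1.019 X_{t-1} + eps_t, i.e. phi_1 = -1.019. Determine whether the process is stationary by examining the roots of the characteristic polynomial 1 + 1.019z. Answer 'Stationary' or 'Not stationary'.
\text{Not stationary}

The AR(p) characteristic polynomial is P(z) = 1 + 1.019z.
Stationarity requires all roots to lie outside the unit circle, i.e. |z| > 1 for every root.
This is linear in z: 1 + (1.019) z = 0  =>  z = -1/(1.019) = -0.981354,  |z| = 0.981354.
Moduli of all roots: 0.9814.
All moduli strictly greater than 1? No.
Verdict: Not stationary.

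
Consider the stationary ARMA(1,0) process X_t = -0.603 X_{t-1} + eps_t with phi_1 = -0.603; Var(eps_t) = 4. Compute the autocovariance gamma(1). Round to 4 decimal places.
\gamma(1) = -3.7901

Multiply the model equation by X_{t-k} and take expectations. With theta_0 = psi_0 = 1 and psi_j the MA(infinity) weights, this gives
  gamma(k) - sum_i phi_i gamma(k-i) = c_k,
  c_k = sigma^2 * sum_{j=k..q} theta_j psi_{j-k}   (c_k = 0 for k > q),
using gamma(-m) = gamma(m).
Pure AR (q = 0): c_0 = sigma^2 = 4, c_k = 0 for k >= 1.
Equations for k = 0 and k = 1 (AR order 1):
  gamma(0) = phi_1 gamma(1) + c_0
  gamma(1) = phi_1 gamma(0) + c_1
Substituting the second into the first: gamma(0) (1 - phi_1^2) = c_0 + phi_1 c_1, so
  gamma(0) = c_0 / (1 - phi_1^2) = 4 / (1 - (-0.603)^2) = 4 / 0.636391 = 6.285444.
  gamma(1) = phi_1 gamma(0) = (-0.603)(6.285444) = -3.790123.
Therefore gamma(1) = -3.7901 (to 4 decimal places).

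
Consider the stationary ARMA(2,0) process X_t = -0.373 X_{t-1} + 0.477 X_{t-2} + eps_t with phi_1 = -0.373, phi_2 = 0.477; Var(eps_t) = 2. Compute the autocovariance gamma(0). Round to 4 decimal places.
\gamma(0) = 5.2693

Multiply the model equation by X_{t-k} and take expectations. With theta_0 = psi_0 = 1 and psi_j the MA(infinity) weights, this gives
  gamma(k) - sum_i phi_i gamma(k-i) = c_k,
  c_k = sigma^2 * sum_{j=k..q} theta_j psi_{j-k}   (c_k = 0 for k > q),
using gamma(-m) = gamma(m).
Pure AR (q = 0): c_0 = sigma^2 = 2, c_k = 0 for k >= 1.
Equations for k = 0, 1, 2 (AR order 2, c_2 = 0):
  (E0) gamma(0) = phi_1 gamma(1) + phi_2 gamma(2) + c_0
  (E1) gamma(1) = phi_1 gamma(0) + phi_2 gamma(1) + c_1
  (E2) gamma(2) = phi_1 gamma(1) + phi_2 gamma(0)
From (E1): gamma(1) = A gamma(0) + B with
  A = phi_1 / (1 - phi_2) = -0.373 / 0.523 = -0.713193,   B = c_1 / (1 - phi_2) = 0 / 0.523 = 0.
Insert (E2) into (E0): gamma(0) (1 - phi_2^2) = phi_1 (1 + phi_2) gamma(1) + c_0.
  phi_1 (1 + phi_2) = (-0.373)(1.477) = -0.550921,   1 - phi_2^2 = 0.772471.
Replace gamma(1) by A gamma(0) + B and collect gamma(0):
  gamma(0) [0.772471 - (-0.550921)(-0.713193)] = c_0 = 2
  gamma(0) * 0.379558 = 2
  gamma(0) = 2 / 0.379558 = 5.269288.
Therefore gamma(0) = 5.2693 (to 4 decimal places).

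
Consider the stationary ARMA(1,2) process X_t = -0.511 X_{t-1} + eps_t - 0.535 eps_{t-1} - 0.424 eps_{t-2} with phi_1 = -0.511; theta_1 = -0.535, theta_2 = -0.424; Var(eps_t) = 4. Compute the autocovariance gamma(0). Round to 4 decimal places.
\gamma(0) = 8.4426

Multiply the model equation by X_{t-k} and take expectations. With theta_0 = psi_0 = 1 and psi_j the MA(infinity) weights, this gives
  gamma(k) - sum_i phi_i gamma(k-i) = c_k,
  c_k = sigma^2 * sum_{j=k..q} theta_j psi_{j-k}   (c_k = 0 for k > q),
using gamma(-m) = gamma(m).
psi-weights needed (psi_j = theta_j + sum_i phi_i psi_{j-i}):
  psi_1 = theta_1 + phi_1 = -0.535 + (-0.511) = -1.046
  psi_2 = theta_2 + phi_1 psi_1 = -0.424 + (-0.511)(-1.046) = 0.110506
Right-hand sides:
  c_0 = sigma^2 (1 + theta_1 psi_1 + theta_2 psi_2) = 4 * (1 + (-0.535)(-1.046) + (-0.424)(0.110506)) = 4 * 1.512755 = 6.051022
  c_1 = sigma^2 (theta_1 + theta_2 psi_1) = 4 * (-0.535 + (-0.424)(-1.046)) = -0.365984
  c_2 = sigma^2 theta_2 = 4 * (-0.424) = -1.696
Equations for k = 0 and k = 1 (AR order 1):
  gamma(0) = phi_1 gamma(1) + c_0
  gamma(1) = phi_1 gamma(0) + c_1
Substituting the second into the first: gamma(0) (1 - phi_1^2) = c_0 + phi_1 c_1, so
  gamma(0) = (c_0 + phi_1 c_1) / (1 - phi_1^2) = (6.051022 + (-0.511)(-0.365984)) / (1 - (-0.511)^2) = 6.23804 / 0.738879 = 8.442573.
Therefore gamma(0) = 8.4426 (to 4 decimal places).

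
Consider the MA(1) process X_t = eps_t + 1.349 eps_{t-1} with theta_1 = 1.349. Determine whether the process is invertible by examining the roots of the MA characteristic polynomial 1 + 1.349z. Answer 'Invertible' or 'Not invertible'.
\text{Not invertible}

The MA(q) characteristic polynomial is P(z) = 1 + 1.349z.
Invertibility requires all roots to lie outside the unit circle, i.e. |z| > 1 for every root.
This is linear in z: 1 + (1.349) z = 0  =>  z = -1/(1.349) = -0.74129,  |z| = 0.74129.
Moduli of all roots: 0.7413.
All moduli strictly greater than 1? No.
Verdict: Not invertible.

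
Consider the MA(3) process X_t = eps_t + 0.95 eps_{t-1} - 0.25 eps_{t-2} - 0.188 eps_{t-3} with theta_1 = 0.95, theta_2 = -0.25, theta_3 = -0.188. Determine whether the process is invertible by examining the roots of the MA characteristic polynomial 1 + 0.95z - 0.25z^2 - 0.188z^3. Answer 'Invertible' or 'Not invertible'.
\text{Not invertible}

The MA(q) characteristic polynomial is P(z) = 1 + 0.95z - 0.25z^2 - 0.188z^3.
Invertibility requires all roots to lie outside the unit circle, i.e. |z| > 1 for every root.
Degree 3: look for a simple real root z0 first, then factor out (1 - z/z0) and solve the remaining quadratic.
Testing z0 = -2.5: P(-2.5) = 1 + (0.95)(-2.5) + (-0.25)(-2.5)^2 + (-0.188)(-2.5)^3
  = 1 + (-2.375) + (-1.5625) + (2.9375) = 0.  So z_0 = -2.5 is a root, |z_0| = 2.5.
Divide out the factor (1 + 0.4 z) = (1 - z/z0) (since 1/z0 = -0.4):
  P(z) = (1 + 0.4 z)(1 + (0.55) z + (-0.47) z^2)
  [check: z-coef 0.55 - (-0.4) = 0.95; z^2-coef -0.47 - (-0.4)(0.55) = -0.25; z^3-coef -(-0.4)(-0.47) = -0.188.]
Remaining roots from the quadratic factor 1 + (0.55) z + (-0.47) z^2:
  Set 1 + (0.55) z + (-0.47) z^2 = 0, i.e. a z^2 + b z + c = 0 with a = -0.47, b = 0.55, c = 1.
  Discriminant D = b^2 - 4ac = (0.55)^2 - 4*(-0.47)*1 = 0.3025 - (-1.88) = 2.1825.
  D >= 0, so the roots are real: z = (-b +/- sqrt(D)) / (2a) = (-0.55 +/- 1.477329) / (-0.94).
    z_1 = (-0.55 + 1.477329) / (-0.94) = -0.9865,   |z_1| = 0.9865.
    z_2 = (-0.55 - 1.477329) / (-0.94) = 2.1567,   |z_2| = 2.1567.
Moduli of all roots: 2.5000, 0.9865, 2.1567.
All moduli strictly greater than 1? No.
Verdict: Not invertible.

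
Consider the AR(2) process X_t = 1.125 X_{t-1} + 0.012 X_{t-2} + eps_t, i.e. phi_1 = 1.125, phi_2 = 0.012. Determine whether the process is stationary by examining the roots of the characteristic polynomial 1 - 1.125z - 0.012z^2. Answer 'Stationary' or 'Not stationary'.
\text{Not stationary}

The AR(p) characteristic polynomial is P(z) = 1 - 1.125z - 0.012z^2.
Stationarity requires all roots to lie outside the unit circle, i.e. |z| > 1 for every root.
Set 1 + (-1.125) z + (-0.012) z^2 = 0, i.e. a z^2 + b z + c = 0 with a = -0.012, b = -1.125, c = 1.
Discriminant D = b^2 - 4ac = (-1.125)^2 - 4*(-0.012)*1 = 1.265625 - (-0.048) = 1.313625.
D >= 0, so the roots are real: z = (-b +/- sqrt(D)) / (2a) = (1.125 +/- 1.146135) / (-0.024).
  z_1 = (1.125 + 1.146135) / (-0.024) = -94.6306,   |z_1| = 94.6306.
  z_2 = (1.125 - 1.146135) / (-0.024) = 0.8806,   |z_2| = 0.8806.
Moduli of all roots: 94.6306, 0.8806.
All moduli strictly greater than 1? No.
Verdict: Not stationary.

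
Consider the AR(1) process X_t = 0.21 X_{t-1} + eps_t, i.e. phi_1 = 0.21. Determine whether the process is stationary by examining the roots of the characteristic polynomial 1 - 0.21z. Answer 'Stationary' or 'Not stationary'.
\text{Stationary}

The AR(p) characteristic polynomial is P(z) = 1 - 0.21z.
Stationarity requires all roots to lie outside the unit circle, i.e. |z| > 1 for every root.
This is linear in z: 1 + (-0.21) z = 0  =>  z = -1/(-0.21) = 4.761905,  |z| = 4.761905.
Moduli of all roots: 4.7619.
All moduli strictly greater than 1? Yes.
Verdict: Stationary.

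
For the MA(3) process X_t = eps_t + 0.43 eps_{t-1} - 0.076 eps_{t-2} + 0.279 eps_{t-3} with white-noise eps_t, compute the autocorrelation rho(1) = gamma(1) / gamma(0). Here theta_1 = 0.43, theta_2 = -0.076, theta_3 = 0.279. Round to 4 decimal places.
\rho(1) = 0.2965

For an MA(q) process with theta_0 = 1, the autocovariance is
  gamma(k) = sigma^2 * sum_{i=0..q-k} theta_i * theta_{i+k},
and rho(k) = gamma(k) / gamma(0). Sigma^2 cancels.
  numerator   = (1)*(0.43) + (0.43)*(-0.076) + (-0.076)*(0.279) = 0.376116.
  denominator = (1)^2 + (0.43)^2 + (-0.076)^2 + (0.279)^2 = 1.268517.
  rho(1) = 0.376116 / 1.268517 = 0.2965.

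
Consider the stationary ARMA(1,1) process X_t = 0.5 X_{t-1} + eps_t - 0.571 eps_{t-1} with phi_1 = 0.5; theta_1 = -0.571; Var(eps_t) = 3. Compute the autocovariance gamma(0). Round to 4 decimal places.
\gamma(0) = 3.0202

Multiply the model equation by X_{t-k} and take expectations. With theta_0 = psi_0 = 1 and psi_j the MA(infinity) weights, this gives
  gamma(k) - sum_i phi_i gamma(k-i) = c_k,
  c_k = sigma^2 * sum_{j=k..q} theta_j psi_{j-k}   (c_k = 0 for k > q),
using gamma(-m) = gamma(m).
psi-weights needed (psi_j = theta_j + sum_i phi_i psi_{j-i}):
  psi_1 = theta_1 + phi_1 = -0.571 + (0.5) = -0.071
Right-hand sides:
  c_0 = sigma^2 (1 + theta_1 psi_1) = 3 * (1 + (-0.571)(-0.071)) = 3 * 1.040541 = 3.121623
  c_1 = sigma^2 theta_1 = 3 * (-0.571) = -1.713
  c_2 = 0
Equations for k = 0 and k = 1 (AR order 1):
  gamma(0) = phi_1 gamma(1) + c_0
  gamma(1) = phi_1 gamma(0) + c_1
Substituting the second into the first: gamma(0) (1 - phi_1^2) = c_0 + phi_1 c_1, so
  gamma(0) = (c_0 + phi_1 c_1) / (1 - phi_1^2) = (3.121623 + (0.5)(-1.713)) / (1 - (0.5)^2) = 2.265123 / 0.75 = 3.020164.
Therefore gamma(0) = 3.0202 (to 4 decimal places).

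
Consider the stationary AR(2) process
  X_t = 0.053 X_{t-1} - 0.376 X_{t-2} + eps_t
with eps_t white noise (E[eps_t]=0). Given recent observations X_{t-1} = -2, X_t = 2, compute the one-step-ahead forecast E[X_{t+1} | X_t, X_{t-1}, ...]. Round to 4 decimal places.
E[X_{t+1} \mid \mathcal F_t] = 0.8580

For an AR(p) model X_t = c + sum_i phi_i X_{t-i} + eps_t, the
one-step-ahead conditional mean is
  E[X_{t+1} | X_t, ...] = c + sum_i phi_i X_{t+1-i}.
Substitute known values:
  E[X_{t+1} | ...] = (0.053) * (2) + (-0.376) * (-2)
                   = 0.8580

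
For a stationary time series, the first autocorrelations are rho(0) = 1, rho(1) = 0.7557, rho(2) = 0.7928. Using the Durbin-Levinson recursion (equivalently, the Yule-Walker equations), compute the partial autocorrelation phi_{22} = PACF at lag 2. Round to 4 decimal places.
\phi_{22} = 0.5169

The PACF at lag k is phi_{kk}, the last component of the solution
to the Yule-Walker system G_k phi = r_k where
  (G_k)_{ij} = rho(|i - j|), (r_k)_i = rho(i), i,j = 1..k.
Equivalently, Durbin-Levinson gives phi_{kk} iteratively:
  phi_{11} = rho(1)
  phi_{kk} = [rho(k) - sum_{j=1..k-1} phi_{k-1,j} rho(k-j)]
            / [1 - sum_{j=1..k-1} phi_{k-1,j} rho(j)],
  phi_{k,j} = phi_{k-1,j} - phi_{kk} phi_{k-1,k-j},  j = 1..k-1.
Step k = 1:
  phi_11 = rho(1) = 0.7557.
Step k = 2:
  phi_22 = [rho(2) - phi_11 rho(1)] / [1 - phi_11 rho(1)] = [0.7928 - (0.7557)(0.7557)] / [1 - (0.7557)(0.7557)]
         = 0.22171751 / 0.42891751 = 0.5169.
Therefore phi_{22} = 0.5169.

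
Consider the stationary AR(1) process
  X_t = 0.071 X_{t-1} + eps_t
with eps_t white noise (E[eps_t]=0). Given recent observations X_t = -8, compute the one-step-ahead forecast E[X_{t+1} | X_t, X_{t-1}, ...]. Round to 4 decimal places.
E[X_{t+1} \mid \mathcal F_t] = -0.5680

For an AR(p) model X_t = c + sum_i phi_i X_{t-i} + eps_t, the
one-step-ahead conditional mean is
  E[X_{t+1} | X_t, ...] = c + sum_i phi_i X_{t+1-i}.
Substitute known values:
  E[X_{t+1} | ...] = (0.071) * (-8)
                   = -0.5680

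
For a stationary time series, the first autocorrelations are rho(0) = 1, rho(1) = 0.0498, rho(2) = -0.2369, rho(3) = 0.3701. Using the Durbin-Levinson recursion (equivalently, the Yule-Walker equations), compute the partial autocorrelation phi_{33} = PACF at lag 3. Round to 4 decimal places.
\phi_{33} = 0.4220

The PACF at lag k is phi_{kk}, the last component of the solution
to the Yule-Walker system G_k phi = r_k where
  (G_k)_{ij} = rho(|i - j|), (r_k)_i = rho(i), i,j = 1..k.
Equivalently, Durbin-Levinson gives phi_{kk} iteratively:
  phi_{11} = rho(1)
  phi_{kk} = [rho(k) - sum_{j=1..k-1} phi_{k-1,j} rho(k-j)]
            / [1 - sum_{j=1..k-1} phi_{k-1,j} rho(j)],
  phi_{k,j} = phi_{k-1,j} - phi_{kk} phi_{k-1,k-j},  j = 1..k-1.
Step k = 1:
  phi_11 = rho(1) = 0.0498.
Step k = 2:
  phi_22 = [rho(2) - phi_11 rho(1)] / [1 - phi_11 rho(1)] = [-0.2369 - (0.0498)(0.0498)] / [1 - (0.0498)(0.0498)]
         = -0.23938004 / 0.99751996 = -0.239975.
  Update: phi_21 = phi_11 - phi_22 phi_11 = 0.0498 - (-0.239975)(0.0498) = 0.061751.
Step k = 3:
  phi_33 = [rho(3) - phi_21 rho(2) - phi_22 rho(1)] / [1 - phi_21 rho(1) - phi_22 rho(2)]
    numerator   = 0.3701 - (0.061751)(-0.2369) - (-0.239975)(0.0498) = 0.39667952
    denominator = 1 - (0.061751)(0.0498) - (-0.239975)(-0.2369) = 0.94007469
  phi_33 = 0.39667952 / 0.94007469 = 0.422.
Therefore phi_{33} = 0.4220.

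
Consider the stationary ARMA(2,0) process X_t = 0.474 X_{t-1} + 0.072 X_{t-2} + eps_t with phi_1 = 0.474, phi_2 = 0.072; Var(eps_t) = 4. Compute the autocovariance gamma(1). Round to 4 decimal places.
\gamma(1) = 2.7787

Multiply the model equation by X_{t-k} and take expectations. With theta_0 = psi_0 = 1 and psi_j the MA(infinity) weights, this gives
  gamma(k) - sum_i phi_i gamma(k-i) = c_k,
  c_k = sigma^2 * sum_{j=k..q} theta_j psi_{j-k}   (c_k = 0 for k > q),
using gamma(-m) = gamma(m).
Pure AR (q = 0): c_0 = sigma^2 = 4, c_k = 0 for k >= 1.
Equations for k = 0, 1, 2 (AR order 2, c_2 = 0):
  (E0) gamma(0) = phi_1 gamma(1) + phi_2 gamma(2) + c_0
  (E1) gamma(1) = phi_1 gamma(0) + phi_2 gamma(1) + c_1
  (E2) gamma(2) = phi_1 gamma(1) + phi_2 gamma(0)
From (E1): gamma(1) = A gamma(0) + B with
  A = phi_1 / (1 - phi_2) = 0.474 / 0.928 = 0.510776,   B = c_1 / (1 - phi_2) = 0 / 0.928 = 0.
Insert (E2) into (E0): gamma(0) (1 - phi_2^2) = phi_1 (1 + phi_2) gamma(1) + c_0.
  phi_1 (1 + phi_2) = (0.474)(1.072) = 0.508128,   1 - phi_2^2 = 0.994816.
Replace gamma(1) by A gamma(0) + B and collect gamma(0):
  gamma(0) [0.994816 - (0.508128)(0.510776)] = c_0 = 4
  gamma(0) * 0.735276 = 4
  gamma(0) = 4 / 0.735276 = 5.44013.
  gamma(1) = A gamma(0) = (0.510776)(5.44013) = 2.778687.
Therefore gamma(1) = 2.7787 (to 4 decimal places).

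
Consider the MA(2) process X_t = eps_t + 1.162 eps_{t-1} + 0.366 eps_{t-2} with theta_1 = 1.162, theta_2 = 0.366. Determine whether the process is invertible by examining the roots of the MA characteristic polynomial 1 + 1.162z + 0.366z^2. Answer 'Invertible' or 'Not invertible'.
\text{Invertible}

The MA(q) characteristic polynomial is P(z) = 1 + 1.162z + 0.366z^2.
Invertibility requires all roots to lie outside the unit circle, i.e. |z| > 1 for every root.
Set 1 + (1.162) z + (0.366) z^2 = 0, i.e. a z^2 + b z + c = 0 with a = 0.366, b = 1.162, c = 1.
Discriminant D = b^2 - 4ac = (1.162)^2 - 4*(0.366)*1 = 1.350244 - (1.464) = -0.113756.
D < 0, so the roots are the complex-conjugate pair z = (-b +/- i sqrt(-D)) / (2a) = -1.5874 +/- 0.4608i.
For a conjugate pair |z|^2 = z * conj(z) = (product of roots) = c/a = 1/(0.366) = 2.73224, so |z| = sqrt(2.73224) = 1.6529 for both roots.
Moduli of all roots: 1.6529, 1.6529.
All moduli strictly greater than 1? Yes.
Verdict: Invertible.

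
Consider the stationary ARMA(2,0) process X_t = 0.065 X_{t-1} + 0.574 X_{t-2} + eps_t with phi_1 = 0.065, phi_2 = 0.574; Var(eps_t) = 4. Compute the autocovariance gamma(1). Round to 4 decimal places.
\gamma(1) = 0.9319

Multiply the model equation by X_{t-k} and take expectations. With theta_0 = psi_0 = 1 and psi_j the MA(infinity) weights, this gives
  gamma(k) - sum_i phi_i gamma(k-i) = c_k,
  c_k = sigma^2 * sum_{j=k..q} theta_j psi_{j-k}   (c_k = 0 for k > q),
using gamma(-m) = gamma(m).
Pure AR (q = 0): c_0 = sigma^2 = 4, c_k = 0 for k >= 1.
Equations for k = 0, 1, 2 (AR order 2, c_2 = 0):
  (E0) gamma(0) = phi_1 gamma(1) + phi_2 gamma(2) + c_0
  (E1) gamma(1) = phi_1 gamma(0) + phi_2 gamma(1) + c_1
  (E2) gamma(2) = phi_1 gamma(1) + phi_2 gamma(0)
From (E1): gamma(1) = A gamma(0) + B with
  A = phi_1 / (1 - phi_2) = 0.065 / 0.426 = 0.152582,   B = c_1 / (1 - phi_2) = 0 / 0.426 = 0.
Insert (E2) into (E0): gamma(0) (1 - phi_2^2) = phi_1 (1 + phi_2) gamma(1) + c_0.
  phi_1 (1 + phi_2) = (0.065)(1.574) = 0.10231,   1 - phi_2^2 = 0.670524.
Replace gamma(1) by A gamma(0) + B and collect gamma(0):
  gamma(0) [0.670524 - (0.10231)(0.152582)] = c_0 = 4
  gamma(0) * 0.654913 = 4
  gamma(0) = 4 / 0.654913 = 6.107679.
  gamma(1) = A gamma(0) = (0.152582)(6.107679) = 0.931923.
Therefore gamma(1) = 0.9319 (to 4 decimal places).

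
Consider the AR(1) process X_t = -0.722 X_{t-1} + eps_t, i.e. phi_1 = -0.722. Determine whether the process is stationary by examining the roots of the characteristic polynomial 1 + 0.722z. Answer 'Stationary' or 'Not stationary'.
\text{Stationary}

The AR(p) characteristic polynomial is P(z) = 1 + 0.722z.
Stationarity requires all roots to lie outside the unit circle, i.e. |z| > 1 for every root.
This is linear in z: 1 + (0.722) z = 0  =>  z = -1/(0.722) = -1.385042,  |z| = 1.385042.
Moduli of all roots: 1.3850.
All moduli strictly greater than 1? Yes.
Verdict: Stationary.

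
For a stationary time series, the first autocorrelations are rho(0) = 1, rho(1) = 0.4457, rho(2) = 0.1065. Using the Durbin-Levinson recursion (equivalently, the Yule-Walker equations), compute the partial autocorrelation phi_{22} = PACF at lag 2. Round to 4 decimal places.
\phi_{22} = -0.1150

The PACF at lag k is phi_{kk}, the last component of the solution
to the Yule-Walker system G_k phi = r_k where
  (G_k)_{ij} = rho(|i - j|), (r_k)_i = rho(i), i,j = 1..k.
Equivalently, Durbin-Levinson gives phi_{kk} iteratively:
  phi_{11} = rho(1)
  phi_{kk} = [rho(k) - sum_{j=1..k-1} phi_{k-1,j} rho(k-j)]
            / [1 - sum_{j=1..k-1} phi_{k-1,j} rho(j)],
  phi_{k,j} = phi_{k-1,j} - phi_{kk} phi_{k-1,k-j},  j = 1..k-1.
Step k = 1:
  phi_11 = rho(1) = 0.4457.
Step k = 2:
  phi_22 = [rho(2) - phi_11 rho(1)] / [1 - phi_11 rho(1)] = [0.1065 - (0.4457)(0.4457)] / [1 - (0.4457)(0.4457)]
         = -0.09214849 / 0.80135151 = -0.115.
Therefore phi_{22} = -0.1150.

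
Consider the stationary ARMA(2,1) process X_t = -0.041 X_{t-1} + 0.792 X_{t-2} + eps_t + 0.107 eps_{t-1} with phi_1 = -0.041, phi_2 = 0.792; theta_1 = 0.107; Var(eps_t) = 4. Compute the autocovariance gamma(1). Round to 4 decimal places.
\gamma(1) = -0.0755

Multiply the model equation by X_{t-k} and take expectations. With theta_0 = psi_0 = 1 and psi_j the MA(infinity) weights, this gives
  gamma(k) - sum_i phi_i gamma(k-i) = c_k,
  c_k = sigma^2 * sum_{j=k..q} theta_j psi_{j-k}   (c_k = 0 for k > q),
using gamma(-m) = gamma(m).
psi-weights needed (psi_j = theta_j + sum_i phi_i psi_{j-i}):
  psi_1 = theta_1 + phi_1 = 0.107 + (-0.041) = 0.066
Right-hand sides:
  c_0 = sigma^2 (1 + theta_1 psi_1) = 4 * (1 + (0.107)(0.066)) = 4 * 1.007062 = 4.028248
  c_1 = sigma^2 theta_1 = 4 * (0.107) = 0.428
  c_2 = 0
Equations for k = 0, 1, 2 (AR order 2, c_2 = 0):
  (E0) gamma(0) = phi_1 gamma(1) + phi_2 gamma(2) + c_0
  (E1) gamma(1) = phi_1 gamma(0) + phi_2 gamma(1) + c_1
  (E2) gamma(2) = phi_1 gamma(1) + phi_2 gamma(0)
From (E1): gamma(1) = A gamma(0) + B with
  A = phi_1 / (1 - phi_2) = -0.041 / 0.208 = -0.197115,   B = c_1 / (1 - phi_2) = 0.428 / 0.208 = 2.057692.
Insert (E2) into (E0): gamma(0) (1 - phi_2^2) = phi_1 (1 + phi_2) gamma(1) + c_0.
  phi_1 (1 + phi_2) = (-0.041)(1.792) = -0.073472,   1 - phi_2^2 = 0.372736.
Replace gamma(1) by A gamma(0) + B and collect gamma(0):
  gamma(0) [0.372736 - (-0.073472)(-0.197115)] = (-0.073472)(2.057692) + 4.028248
  gamma(0) * 0.358254 = 3.877065
  gamma(0) = 3.877065 / 0.358254 = 10.822127.
  gamma(1) = A gamma(0) + B = (-0.197115)(10.822127) + (2.057692) = -0.075515.
Therefore gamma(1) = -0.0755 (to 4 decimal places).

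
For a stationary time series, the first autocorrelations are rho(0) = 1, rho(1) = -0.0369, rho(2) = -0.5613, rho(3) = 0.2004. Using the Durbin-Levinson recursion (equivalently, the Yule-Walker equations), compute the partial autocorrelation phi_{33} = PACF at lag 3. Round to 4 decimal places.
\phi_{33} = 0.2160

The PACF at lag k is phi_{kk}, the last component of the solution
to the Yule-Walker system G_k phi = r_k where
  (G_k)_{ij} = rho(|i - j|), (r_k)_i = rho(i), i,j = 1..k.
Equivalently, Durbin-Levinson gives phi_{kk} iteratively:
  phi_{11} = rho(1)
  phi_{kk} = [rho(k) - sum_{j=1..k-1} phi_{k-1,j} rho(k-j)]
            / [1 - sum_{j=1..k-1} phi_{k-1,j} rho(j)],
  phi_{k,j} = phi_{k-1,j} - phi_{kk} phi_{k-1,k-j},  j = 1..k-1.
Step k = 1:
  phi_11 = rho(1) = -0.0369.
Step k = 2:
  phi_22 = [rho(2) - phi_11 rho(1)] / [1 - phi_11 rho(1)] = [-0.5613 - (-0.0369)(-0.0369)] / [1 - (-0.0369)(-0.0369)]
         = -0.56266161 / 0.99863839 = -0.563429.
  Update: phi_21 = phi_11 - phi_22 phi_11 = -0.0369 - (-0.563429)(-0.0369) = -0.057691.
Step k = 3:
  phi_33 = [rho(3) - phi_21 rho(2) - phi_22 rho(1)] / [1 - phi_21 rho(1) - phi_22 rho(2)]
    numerator   = 0.2004 - (-0.057691)(-0.5613) - (-0.563429)(-0.0369) = 0.14722779
    denominator = 1 - (-0.057691)(-0.0369) - (-0.563429)(-0.5613) = 0.68161865
  phi_33 = 0.14722779 / 0.68161865 = 0.216.
Therefore phi_{33} = 0.2160.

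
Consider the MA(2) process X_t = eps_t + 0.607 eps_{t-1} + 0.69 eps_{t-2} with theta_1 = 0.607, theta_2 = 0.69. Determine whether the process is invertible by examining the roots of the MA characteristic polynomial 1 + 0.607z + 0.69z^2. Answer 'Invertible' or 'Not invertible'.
\text{Invertible}

The MA(q) characteristic polynomial is P(z) = 1 + 0.607z + 0.69z^2.
Invertibility requires all roots to lie outside the unit circle, i.e. |z| > 1 for every root.
Set 1 + (0.607) z + (0.69) z^2 = 0, i.e. a z^2 + b z + c = 0 with a = 0.69, b = 0.607, c = 1.
Discriminant D = b^2 - 4ac = (0.607)^2 - 4*(0.69)*1 = 0.368449 - (2.76) = -2.391551.
D < 0, so the roots are the complex-conjugate pair z = (-b +/- i sqrt(-D)) / (2a) = -0.4399 +/- 1.1206i.
For a conjugate pair |z|^2 = z * conj(z) = (product of roots) = c/a = 1/(0.69) = 1.449275, so |z| = sqrt(1.449275) = 1.2039 for both roots.
Moduli of all roots: 1.2039, 1.2039.
All moduli strictly greater than 1? Yes.
Verdict: Invertible.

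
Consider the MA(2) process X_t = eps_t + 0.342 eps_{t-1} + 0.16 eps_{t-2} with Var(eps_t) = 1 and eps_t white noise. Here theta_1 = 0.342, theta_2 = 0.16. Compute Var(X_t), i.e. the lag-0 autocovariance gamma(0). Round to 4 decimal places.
\gamma(0) = 1.1426

For an MA(q) process X_t = eps_t + sum_i theta_i eps_{t-i} with
Var(eps_t) = sigma^2, the variance is
  gamma(0) = sigma^2 * (1 + sum_i theta_i^2).
  sum_i theta_i^2 = (0.342)^2 + (0.16)^2 = 0.116964 + 0.0256 = 0.142564.
  gamma(0) = 1 * (1 + 0.142564) = 1 * 1.142564 = 1.142564, which rounds to 1.1426.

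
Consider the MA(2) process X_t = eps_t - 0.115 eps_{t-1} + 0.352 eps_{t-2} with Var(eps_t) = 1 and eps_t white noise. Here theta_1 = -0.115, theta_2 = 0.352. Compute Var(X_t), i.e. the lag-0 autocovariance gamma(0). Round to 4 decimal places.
\gamma(0) = 1.1371

For an MA(q) process X_t = eps_t + sum_i theta_i eps_{t-i} with
Var(eps_t) = sigma^2, the variance is
  gamma(0) = sigma^2 * (1 + sum_i theta_i^2).
  sum_i theta_i^2 = (-0.115)^2 + (0.352)^2 = 0.013225 + 0.123904 = 0.137129.
  gamma(0) = 1 * (1 + 0.137129) = 1 * 1.137129 = 1.137129, which rounds to 1.1371.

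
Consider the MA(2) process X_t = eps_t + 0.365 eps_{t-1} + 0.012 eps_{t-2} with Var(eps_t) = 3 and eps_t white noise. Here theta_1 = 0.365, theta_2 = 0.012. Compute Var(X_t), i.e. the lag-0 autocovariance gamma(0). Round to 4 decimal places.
\gamma(0) = 3.4001

For an MA(q) process X_t = eps_t + sum_i theta_i eps_{t-i} with
Var(eps_t) = sigma^2, the variance is
  gamma(0) = sigma^2 * (1 + sum_i theta_i^2).
  sum_i theta_i^2 = (0.365)^2 + (0.012)^2 = 0.133225 + 0.000144 = 0.133369.
  gamma(0) = 3 * (1 + 0.133369) = 3 * 1.133369 = 3.400107, which rounds to 3.4001.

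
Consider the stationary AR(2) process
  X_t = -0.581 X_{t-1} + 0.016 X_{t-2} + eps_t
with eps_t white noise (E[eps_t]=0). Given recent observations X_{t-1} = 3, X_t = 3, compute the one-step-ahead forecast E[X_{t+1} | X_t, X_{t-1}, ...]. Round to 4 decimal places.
E[X_{t+1} \mid \mathcal F_t] = -1.6950

For an AR(p) model X_t = c + sum_i phi_i X_{t-i} + eps_t, the
one-step-ahead conditional mean is
  E[X_{t+1} | X_t, ...] = c + sum_i phi_i X_{t+1-i}.
Substitute known values:
  E[X_{t+1} | ...] = (-0.581) * (3) + (0.016) * (3)
                   = -1.6950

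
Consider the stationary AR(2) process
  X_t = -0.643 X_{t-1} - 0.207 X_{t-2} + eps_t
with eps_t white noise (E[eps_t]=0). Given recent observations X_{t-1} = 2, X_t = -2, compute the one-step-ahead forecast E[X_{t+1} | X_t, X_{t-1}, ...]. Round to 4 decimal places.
E[X_{t+1} \mid \mathcal F_t] = 0.8720

For an AR(p) model X_t = c + sum_i phi_i X_{t-i} + eps_t, the
one-step-ahead conditional mean is
  E[X_{t+1} | X_t, ...] = c + sum_i phi_i X_{t+1-i}.
Substitute known values:
  E[X_{t+1} | ...] = (-0.643) * (-2) + (-0.207) * (2)
                   = 0.8720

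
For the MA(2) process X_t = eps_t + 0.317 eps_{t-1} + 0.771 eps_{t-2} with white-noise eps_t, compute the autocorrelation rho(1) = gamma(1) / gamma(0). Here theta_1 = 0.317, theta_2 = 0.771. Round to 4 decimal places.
\rho(1) = 0.3312

For an MA(q) process with theta_0 = 1, the autocovariance is
  gamma(k) = sigma^2 * sum_{i=0..q-k} theta_i * theta_{i+k},
and rho(k) = gamma(k) / gamma(0). Sigma^2 cancels.
  numerator   = (1)*(0.317) + (0.317)*(0.771) = 0.561407.
  denominator = (1)^2 + (0.317)^2 + (0.771)^2 = 1.69493.
  rho(1) = 0.561407 / 1.69493 = 0.3312.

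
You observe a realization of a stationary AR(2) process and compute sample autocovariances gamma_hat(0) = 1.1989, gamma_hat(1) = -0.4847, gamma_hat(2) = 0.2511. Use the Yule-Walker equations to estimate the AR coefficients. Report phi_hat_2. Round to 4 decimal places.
\hat\phi_{2} = 0.0550

The Yule-Walker equations for an AR(p) process read, in matrix form,
  Gamma_p phi = r_p,   with   (Gamma_p)_{ij} = gamma(|i - j|),
                       (r_p)_i = gamma(i),   i,j = 1..p.
Substitute the sample gammas (Toeplitz matrix and right-hand side of size 2):
  Gamma_p = [[1.1989, -0.4847], [-0.4847, 1.1989]]
  r_p     = [-0.4847, 0.2511]
Written out:
  1.1989 phi_1 - 0.4847 phi_2 = -0.4847
  -0.4847 phi_1 + 1.1989 phi_2 = 0.2511
Solve by Cramer's rule:
  det = gamma(0)^2 - gamma(1)^2 = (1.1989)^2 - (-0.4847)^2 = 1.43736121 - 0.23493409 = 1.20242712
  phi_hat_1 = [gamma(1) gamma(0) - gamma(1) gamma(2)] / det = [(-0.4847)(1.1989) - (-0.4847)(0.2511)] / 1.20242712 = -0.45939866 / 1.20242712 = -0.3821
  phi_hat_2 = [gamma(0) gamma(2) - gamma(1)^2] / det = [(1.1989)(0.2511) - (-0.4847)^2] / 1.20242712 = 0.0661097 / 1.20242712 = 0.055
So phi_hat = [-0.3821, 0.0550].
Therefore phi_hat_2 = 0.0550.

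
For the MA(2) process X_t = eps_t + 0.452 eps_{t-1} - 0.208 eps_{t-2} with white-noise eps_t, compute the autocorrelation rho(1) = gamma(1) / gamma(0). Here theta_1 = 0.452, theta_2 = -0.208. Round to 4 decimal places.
\rho(1) = 0.2869

For an MA(q) process with theta_0 = 1, the autocovariance is
  gamma(k) = sigma^2 * sum_{i=0..q-k} theta_i * theta_{i+k},
and rho(k) = gamma(k) / gamma(0). Sigma^2 cancels.
  numerator   = (1)*(0.452) + (0.452)*(-0.208) = 0.357984.
  denominator = (1)^2 + (0.452)^2 + (-0.208)^2 = 1.247568.
  rho(1) = 0.357984 / 1.247568 = 0.2869.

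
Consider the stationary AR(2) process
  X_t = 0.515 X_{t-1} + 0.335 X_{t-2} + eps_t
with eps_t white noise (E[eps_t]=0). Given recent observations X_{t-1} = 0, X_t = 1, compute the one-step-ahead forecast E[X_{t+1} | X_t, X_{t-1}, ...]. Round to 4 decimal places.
E[X_{t+1} \mid \mathcal F_t] = 0.5150

For an AR(p) model X_t = c + sum_i phi_i X_{t-i} + eps_t, the
one-step-ahead conditional mean is
  E[X_{t+1} | X_t, ...] = c + sum_i phi_i X_{t+1-i}.
Substitute known values:
  E[X_{t+1} | ...] = (0.515) * (1) + (0.335) * (0)
                   = 0.5150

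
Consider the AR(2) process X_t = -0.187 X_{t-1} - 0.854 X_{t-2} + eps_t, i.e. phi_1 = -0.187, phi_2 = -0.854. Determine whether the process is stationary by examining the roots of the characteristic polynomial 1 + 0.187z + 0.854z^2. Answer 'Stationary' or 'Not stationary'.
\text{Stationary}

The AR(p) characteristic polynomial is P(z) = 1 + 0.187z + 0.854z^2.
Stationarity requires all roots to lie outside the unit circle, i.e. |z| > 1 for every root.
Set 1 + (0.187) z + (0.854) z^2 = 0, i.e. a z^2 + b z + c = 0 with a = 0.854, b = 0.187, c = 1.
Discriminant D = b^2 - 4ac = (0.187)^2 - 4*(0.854)*1 = 0.034969 - (3.416) = -3.381031.
D < 0, so the roots are the complex-conjugate pair z = (-b +/- i sqrt(-D)) / (2a) = -0.1095 +/- 1.0766i.
For a conjugate pair |z|^2 = z * conj(z) = (product of roots) = c/a = 1/(0.854) = 1.17096, so |z| = sqrt(1.17096) = 1.0821 for both roots.
Moduli of all roots: 1.0821, 1.0821.
All moduli strictly greater than 1? Yes.
Verdict: Stationary.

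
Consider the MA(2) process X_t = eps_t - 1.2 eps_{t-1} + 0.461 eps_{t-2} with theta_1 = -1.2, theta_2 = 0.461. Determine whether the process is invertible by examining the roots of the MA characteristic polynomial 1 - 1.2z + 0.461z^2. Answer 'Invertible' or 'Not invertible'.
\text{Invertible}

The MA(q) characteristic polynomial is P(z) = 1 - 1.2z + 0.461z^2.
Invertibility requires all roots to lie outside the unit circle, i.e. |z| > 1 for every root.
Set 1 + (-1.2) z + (0.461) z^2 = 0, i.e. a z^2 + b z + c = 0 with a = 0.461, b = -1.2, c = 1.
Discriminant D = b^2 - 4ac = (-1.2)^2 - 4*(0.461)*1 = 1.44 - (1.844) = -0.404.
D < 0, so the roots are the complex-conjugate pair z = (-b +/- i sqrt(-D)) / (2a) = 1.3015 +/- 0.6894i.
For a conjugate pair |z|^2 = z * conj(z) = (product of roots) = c/a = 1/(0.461) = 2.169197, so |z| = sqrt(2.169197) = 1.4728 for both roots.
Moduli of all roots: 1.4728, 1.4728.
All moduli strictly greater than 1? Yes.
Verdict: Invertible.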